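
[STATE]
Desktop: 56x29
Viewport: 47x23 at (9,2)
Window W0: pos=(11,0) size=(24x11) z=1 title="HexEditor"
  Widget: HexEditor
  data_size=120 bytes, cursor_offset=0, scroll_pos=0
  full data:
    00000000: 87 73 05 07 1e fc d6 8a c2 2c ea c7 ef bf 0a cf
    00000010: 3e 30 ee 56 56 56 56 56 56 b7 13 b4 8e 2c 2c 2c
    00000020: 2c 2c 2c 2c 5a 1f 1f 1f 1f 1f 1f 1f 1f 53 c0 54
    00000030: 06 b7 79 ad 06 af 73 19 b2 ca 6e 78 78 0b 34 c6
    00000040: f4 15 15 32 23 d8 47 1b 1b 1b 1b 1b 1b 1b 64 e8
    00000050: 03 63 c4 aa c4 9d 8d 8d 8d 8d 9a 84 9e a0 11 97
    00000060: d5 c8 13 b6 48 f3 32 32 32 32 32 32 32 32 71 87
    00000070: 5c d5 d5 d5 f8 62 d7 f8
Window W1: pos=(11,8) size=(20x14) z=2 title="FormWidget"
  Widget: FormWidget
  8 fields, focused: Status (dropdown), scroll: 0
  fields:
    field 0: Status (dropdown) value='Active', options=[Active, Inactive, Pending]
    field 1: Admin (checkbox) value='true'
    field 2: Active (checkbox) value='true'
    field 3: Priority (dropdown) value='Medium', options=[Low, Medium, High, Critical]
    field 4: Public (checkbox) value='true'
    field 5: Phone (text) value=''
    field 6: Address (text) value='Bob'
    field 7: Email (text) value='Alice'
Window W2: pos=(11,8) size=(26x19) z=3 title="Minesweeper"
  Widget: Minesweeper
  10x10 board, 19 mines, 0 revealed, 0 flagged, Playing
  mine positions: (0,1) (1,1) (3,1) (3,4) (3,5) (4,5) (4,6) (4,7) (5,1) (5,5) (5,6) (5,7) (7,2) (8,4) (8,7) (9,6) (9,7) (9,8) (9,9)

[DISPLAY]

  ┠──────────────────────┨                     
  ┃00000000  87 73 05 07 ┃                     
  ┃00000010  3e 30 ee 56 ┃                     
  ┃00000020  2c 2c 2c 2c ┃                     
  ┃00000030  06 b7 79 ad ┃                     
  ┃00000040  f4 15 15 32 ┃                     
  ┏━━━━━━━━━━━━━━━━━━━━━━━━┓                   
  ┃ Minesweeper            ┃                   
  ┠────────────────────────┨                   
  ┃■■■■■■■■■■              ┃                   
  ┃■■■■■■■■■■              ┃                   
  ┃■■■■■■■■■■              ┃                   
  ┃■■■■■■■■■■              ┃                   
  ┃■■■■■■■■■■              ┃                   
  ┃■■■■■■■■■■              ┃                   
  ┃■■■■■■■■■■              ┃                   
  ┃■■■■■■■■■■              ┃                   
  ┃■■■■■■■■■■              ┃                   
  ┃■■■■■■■■■■              ┃                   
  ┃                        ┃                   
  ┃                        ┃                   
  ┃                        ┃                   
  ┃                        ┃                   


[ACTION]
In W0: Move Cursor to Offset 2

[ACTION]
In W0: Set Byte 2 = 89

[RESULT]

  ┠──────────────────────┨                     
  ┃00000000  87 73 89 07 ┃                     
  ┃00000010  3e 30 ee 56 ┃                     
  ┃00000020  2c 2c 2c 2c ┃                     
  ┃00000030  06 b7 79 ad ┃                     
  ┃00000040  f4 15 15 32 ┃                     
  ┏━━━━━━━━━━━━━━━━━━━━━━━━┓                   
  ┃ Minesweeper            ┃                   
  ┠────────────────────────┨                   
  ┃■■■■■■■■■■              ┃                   
  ┃■■■■■■■■■■              ┃                   
  ┃■■■■■■■■■■              ┃                   
  ┃■■■■■■■■■■              ┃                   
  ┃■■■■■■■■■■              ┃                   
  ┃■■■■■■■■■■              ┃                   
  ┃■■■■■■■■■■              ┃                   
  ┃■■■■■■■■■■              ┃                   
  ┃■■■■■■■■■■              ┃                   
  ┃■■■■■■■■■■              ┃                   
  ┃                        ┃                   
  ┃                        ┃                   
  ┃                        ┃                   
  ┃                        ┃                   


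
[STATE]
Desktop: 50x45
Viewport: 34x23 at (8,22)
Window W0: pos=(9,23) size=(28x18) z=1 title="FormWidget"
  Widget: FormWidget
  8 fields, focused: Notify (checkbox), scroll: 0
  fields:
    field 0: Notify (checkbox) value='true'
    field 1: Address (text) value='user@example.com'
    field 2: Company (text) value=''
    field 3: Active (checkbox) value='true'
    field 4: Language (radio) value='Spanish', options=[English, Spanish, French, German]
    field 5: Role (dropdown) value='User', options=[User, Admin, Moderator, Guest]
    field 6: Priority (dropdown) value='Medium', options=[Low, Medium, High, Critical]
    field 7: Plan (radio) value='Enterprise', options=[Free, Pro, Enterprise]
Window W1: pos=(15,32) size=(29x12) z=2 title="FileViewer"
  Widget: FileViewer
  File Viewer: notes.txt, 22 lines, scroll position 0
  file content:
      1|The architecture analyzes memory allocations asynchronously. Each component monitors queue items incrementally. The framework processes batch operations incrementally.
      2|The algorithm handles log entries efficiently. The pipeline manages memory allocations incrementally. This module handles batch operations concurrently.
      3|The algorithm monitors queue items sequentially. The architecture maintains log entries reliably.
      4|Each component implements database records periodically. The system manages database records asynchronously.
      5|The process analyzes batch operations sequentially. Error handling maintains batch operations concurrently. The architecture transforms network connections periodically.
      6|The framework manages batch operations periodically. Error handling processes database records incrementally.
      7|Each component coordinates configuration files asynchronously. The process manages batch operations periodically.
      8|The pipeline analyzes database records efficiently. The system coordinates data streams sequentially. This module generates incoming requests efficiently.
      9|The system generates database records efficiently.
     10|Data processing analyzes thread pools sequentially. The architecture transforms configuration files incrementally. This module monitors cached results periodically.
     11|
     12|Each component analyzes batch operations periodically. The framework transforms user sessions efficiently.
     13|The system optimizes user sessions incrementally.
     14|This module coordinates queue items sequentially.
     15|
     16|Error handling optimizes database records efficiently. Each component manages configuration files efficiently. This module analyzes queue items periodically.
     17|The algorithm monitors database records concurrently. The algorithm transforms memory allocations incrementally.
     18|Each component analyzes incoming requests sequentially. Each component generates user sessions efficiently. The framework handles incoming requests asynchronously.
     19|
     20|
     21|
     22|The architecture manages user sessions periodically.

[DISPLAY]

                                  
 ┏━━━━━━━━━━━━━━━━━━━━━━━━━━┓     
 ┃ FormWidget               ┃     
 ┠──────────────────────────┨     
 ┃> Notify:     [x]         ┃     
 ┃  Address:    [user@examp]┃     
 ┃  Company:    [          ]┃     
 ┃  Active:     [x]         ┃     
 ┃  Language:   ( ) English ┃     
 ┃  Role:       [User     ▼]┃     
 ┃  Pri┏━━━━━━━━━━━━━━━━━━━━━━━━━━
 ┃  Pla┃ FileViewer               
 ┃     ┠──────────────────────────
 ┃     ┃The architecture analyzes 
 ┃     ┃The algorithm handles log 
 ┃     ┃The algorithm monitors que
 ┃     ┃Each component implements 
 ┃     ┃The process analyzes batch
 ┗━━━━━┃The framework manages batc
       ┃Each component coordinates
       ┃The pipeline analyzes data
       ┗━━━━━━━━━━━━━━━━━━━━━━━━━━
                                  


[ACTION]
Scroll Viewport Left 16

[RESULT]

                                  
         ┏━━━━━━━━━━━━━━━━━━━━━━━━
         ┃ FormWidget             
         ┠────────────────────────
         ┃> Notify:     [x]       
         ┃  Address:    [user@exam
         ┃  Company:    [         
         ┃  Active:     [x]       
         ┃  Language:   ( ) Englis
         ┃  Role:       [User     
         ┃  Pri┏━━━━━━━━━━━━━━━━━━
         ┃  Pla┃ FileViewer       
         ┃     ┠──────────────────
         ┃     ┃The architecture a
         ┃     ┃The algorithm hand
         ┃     ┃The algorithm moni
         ┃     ┃Each component imp
         ┃     ┃The process analyz
         ┗━━━━━┃The framework mana
               ┃Each component coo
               ┃The pipeline analy
               ┗━━━━━━━━━━━━━━━━━━
                                  


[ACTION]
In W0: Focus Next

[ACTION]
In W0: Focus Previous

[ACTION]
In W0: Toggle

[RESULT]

                                  
         ┏━━━━━━━━━━━━━━━━━━━━━━━━
         ┃ FormWidget             
         ┠────────────────────────
         ┃> Notify:     [ ]       
         ┃  Address:    [user@exam
         ┃  Company:    [         
         ┃  Active:     [x]       
         ┃  Language:   ( ) Englis
         ┃  Role:       [User     
         ┃  Pri┏━━━━━━━━━━━━━━━━━━
         ┃  Pla┃ FileViewer       
         ┃     ┠──────────────────
         ┃     ┃The architecture a
         ┃     ┃The algorithm hand
         ┃     ┃The algorithm moni
         ┃     ┃Each component imp
         ┃     ┃The process analyz
         ┗━━━━━┃The framework mana
               ┃Each component coo
               ┃The pipeline analy
               ┗━━━━━━━━━━━━━━━━━━
                                  


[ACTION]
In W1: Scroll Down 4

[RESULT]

                                  
         ┏━━━━━━━━━━━━━━━━━━━━━━━━
         ┃ FormWidget             
         ┠────────────────────────
         ┃> Notify:     [ ]       
         ┃  Address:    [user@exam
         ┃  Company:    [         
         ┃  Active:     [x]       
         ┃  Language:   ( ) Englis
         ┃  Role:       [User     
         ┃  Pri┏━━━━━━━━━━━━━━━━━━
         ┃  Pla┃ FileViewer       
         ┃     ┠──────────────────
         ┃     ┃The process analyz
         ┃     ┃The framework mana
         ┃     ┃Each component coo
         ┃     ┃The pipeline analy
         ┃     ┃The system generat
         ┗━━━━━┃Data processing an
               ┃                  
               ┃Each component ana
               ┗━━━━━━━━━━━━━━━━━━
                                  


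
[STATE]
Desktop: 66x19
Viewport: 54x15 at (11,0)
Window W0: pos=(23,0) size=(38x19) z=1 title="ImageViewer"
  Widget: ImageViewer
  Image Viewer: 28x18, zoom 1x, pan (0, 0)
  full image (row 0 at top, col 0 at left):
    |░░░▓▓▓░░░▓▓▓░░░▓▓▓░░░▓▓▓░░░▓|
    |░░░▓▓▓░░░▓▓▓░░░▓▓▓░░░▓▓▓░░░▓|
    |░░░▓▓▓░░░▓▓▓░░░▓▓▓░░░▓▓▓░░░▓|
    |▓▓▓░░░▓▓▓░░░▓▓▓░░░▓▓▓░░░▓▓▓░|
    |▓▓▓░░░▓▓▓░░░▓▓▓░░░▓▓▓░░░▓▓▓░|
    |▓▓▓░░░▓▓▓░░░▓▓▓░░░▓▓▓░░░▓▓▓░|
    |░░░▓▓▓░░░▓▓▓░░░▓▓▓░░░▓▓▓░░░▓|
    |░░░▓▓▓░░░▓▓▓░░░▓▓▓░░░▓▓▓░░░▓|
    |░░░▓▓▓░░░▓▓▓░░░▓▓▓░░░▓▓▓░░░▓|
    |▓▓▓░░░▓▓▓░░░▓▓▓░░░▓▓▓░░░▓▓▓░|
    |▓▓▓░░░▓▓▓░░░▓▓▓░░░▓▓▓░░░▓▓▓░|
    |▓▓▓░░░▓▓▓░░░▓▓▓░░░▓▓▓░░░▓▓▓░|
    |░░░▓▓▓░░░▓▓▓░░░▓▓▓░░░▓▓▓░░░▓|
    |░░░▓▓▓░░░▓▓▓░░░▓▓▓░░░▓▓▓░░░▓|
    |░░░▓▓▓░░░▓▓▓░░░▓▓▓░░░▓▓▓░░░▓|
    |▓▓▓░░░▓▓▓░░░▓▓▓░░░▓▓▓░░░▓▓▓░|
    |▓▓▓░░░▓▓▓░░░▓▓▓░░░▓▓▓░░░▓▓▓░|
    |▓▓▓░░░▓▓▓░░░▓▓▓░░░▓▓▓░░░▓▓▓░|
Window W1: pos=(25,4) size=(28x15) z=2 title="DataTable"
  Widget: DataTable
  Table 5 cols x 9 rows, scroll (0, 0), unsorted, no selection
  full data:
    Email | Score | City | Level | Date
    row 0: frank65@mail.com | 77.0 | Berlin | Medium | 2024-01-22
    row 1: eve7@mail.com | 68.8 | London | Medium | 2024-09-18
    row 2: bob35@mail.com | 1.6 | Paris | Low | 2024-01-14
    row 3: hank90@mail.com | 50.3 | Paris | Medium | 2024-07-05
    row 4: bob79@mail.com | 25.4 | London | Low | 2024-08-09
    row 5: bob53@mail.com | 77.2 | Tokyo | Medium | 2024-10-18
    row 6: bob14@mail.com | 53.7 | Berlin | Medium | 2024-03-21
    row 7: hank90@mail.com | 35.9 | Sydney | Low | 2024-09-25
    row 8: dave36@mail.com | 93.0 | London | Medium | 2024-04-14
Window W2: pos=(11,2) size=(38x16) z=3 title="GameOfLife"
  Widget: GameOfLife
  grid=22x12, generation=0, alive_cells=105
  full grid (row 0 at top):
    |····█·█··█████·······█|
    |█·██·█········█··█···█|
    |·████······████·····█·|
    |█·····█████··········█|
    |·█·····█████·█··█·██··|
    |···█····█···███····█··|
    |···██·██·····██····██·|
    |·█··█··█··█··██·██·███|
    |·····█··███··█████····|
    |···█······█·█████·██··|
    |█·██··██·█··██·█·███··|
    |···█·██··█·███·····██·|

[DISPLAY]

            ┏━━━━━━━━━━━━━━━━━━━━━━━━━━━━━━━━━━━━┓    
            ┃ ImageViewer                        ┃    
┏━━━━━━━━━━━━━━━━━━━━━━━━━━━━━━━━━━━━┓───────────┨    
┃ GameOfLife                         ┃░░▓        ┃    
┠────────────────────────────────────┨━━━┓       ┃    
┃Gen: 0                              ┃   ┃       ┃    
┃····█·█··█████·······█              ┃───┨       ┃    
┃█·██·█········█··█···█              ┃Cit┃       ┃    
┃·████······████·····█·              ┃───┃       ┃    
┃█·····█████··········█              ┃Ber┃       ┃    
┃·█·····█████·█··█·██··              ┃Lon┃       ┃    
┃···█····█···███····█··              ┃Par┃       ┃    
┃···██·██·····██····██·              ┃Par┃       ┃    
┃·█··█··█··█··██·██·███              ┃Lon┃       ┃    
┃·····█··███··█████····              ┃Tok┃       ┃    


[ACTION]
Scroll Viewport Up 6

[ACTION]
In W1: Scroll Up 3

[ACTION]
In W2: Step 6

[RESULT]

            ┏━━━━━━━━━━━━━━━━━━━━━━━━━━━━━━━━━━━━┓    
            ┃ ImageViewer                        ┃    
┏━━━━━━━━━━━━━━━━━━━━━━━━━━━━━━━━━━━━┓───────────┨    
┃ GameOfLife                         ┃░░▓        ┃    
┠────────────────────────────────────┨━━━┓       ┃    
┃Gen: 6                              ┃   ┃       ┃    
┃·············██·······              ┃───┨       ┃    
┃··███·██·····█·██·····              ┃Cit┃       ┃    
┃··███········█···█····              ┃───┃       ┃    
┃······█·█·····█··█····              ┃Ber┃       ┃    
┃···██····█···██·█··███              ┃Lon┃       ┃    
┃····████·██········███              ┃Par┃       ┃    
┃·······█·███········█·              ┃Par┃       ┃    
┃·██·······████····█···              ┃Lon┃       ┃    
┃·██··········█···█····              ┃Tok┃       ┃    


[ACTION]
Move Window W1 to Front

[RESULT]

            ┏━━━━━━━━━━━━━━━━━━━━━━━━━━━━━━━━━━━━┓    
            ┃ ImageViewer                        ┃    
┏━━━━━━━━━━━━━━━━━━━━━━━━━━━━━━━━━━━━┓───────────┨    
┃ GameOfLife                         ┃░░▓        ┃    
┠─────────────┏━━━━━━━━━━━━━━━━━━━━━━━━━━┓       ┃    
┃Gen: 6       ┃ DataTable                ┃       ┃    
┃·············┠──────────────────────────┨       ┃    
┃··███·██·····┃Email           │Score│Cit┃       ┃    
┃··███········┃────────────────┼─────┼───┃       ┃    
┃······█·█····┃frank65@mail.com│77.0 │Ber┃       ┃    
┃···██····█···┃eve7@mail.com   │68.8 │Lon┃       ┃    
┃····████·██··┃bob35@mail.com  │1.6  │Par┃       ┃    
┃·······█·███·┃hank90@mail.com │50.3 │Par┃       ┃    
┃·██·······███┃bob79@mail.com  │25.4 │Lon┃       ┃    
┃·██··········┃bob53@mail.com  │77.2 │Tok┃       ┃    


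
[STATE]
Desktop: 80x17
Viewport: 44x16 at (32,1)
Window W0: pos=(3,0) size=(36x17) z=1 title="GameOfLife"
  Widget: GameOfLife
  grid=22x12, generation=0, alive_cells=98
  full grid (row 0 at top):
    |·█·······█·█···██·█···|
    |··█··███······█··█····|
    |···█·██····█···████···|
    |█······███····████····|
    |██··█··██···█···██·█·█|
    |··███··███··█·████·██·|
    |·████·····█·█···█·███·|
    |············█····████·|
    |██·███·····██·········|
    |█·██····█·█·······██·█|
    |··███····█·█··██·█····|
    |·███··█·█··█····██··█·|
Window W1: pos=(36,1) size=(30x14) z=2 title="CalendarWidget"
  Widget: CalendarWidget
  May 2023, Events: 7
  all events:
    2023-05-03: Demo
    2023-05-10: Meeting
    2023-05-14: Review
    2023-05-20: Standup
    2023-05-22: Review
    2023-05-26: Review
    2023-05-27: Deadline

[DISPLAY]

    ┏━━━━━━━━━━━━━━━━━━━━━━━━━━━━┓          
────┃ CalendarWidget             ┃          
    ┠────────────────────────────┨          
    ┃          May 2023          ┃          
    ┃Mo Tu We Th Fr Sa Su        ┃          
    ┃ 1  2  3*  4  5  6  7       ┃          
    ┃ 8  9 10* 11 12 13 14*      ┃          
    ┃15 16 17 18 19 20* 21       ┃          
    ┃22* 23 24 25 26* 27* 28     ┃          
    ┃29 30 31                    ┃          
    ┃                            ┃          
    ┃                            ┃          
    ┃                            ┃          
    ┗━━━━━━━━━━━━━━━━━━━━━━━━━━━━┛          
      ┃                                     
━━━━━━┛                                     


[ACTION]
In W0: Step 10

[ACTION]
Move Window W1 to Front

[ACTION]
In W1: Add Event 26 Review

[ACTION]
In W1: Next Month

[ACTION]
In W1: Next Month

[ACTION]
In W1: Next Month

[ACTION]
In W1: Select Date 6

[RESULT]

    ┏━━━━━━━━━━━━━━━━━━━━━━━━━━━━┓          
────┃ CalendarWidget             ┃          
    ┠────────────────────────────┨          
    ┃        August 2023         ┃          
    ┃Mo Tu We Th Fr Sa Su        ┃          
    ┃    1  2  3  4  5 [ 6]      ┃          
    ┃ 7  8  9 10 11 12 13        ┃          
    ┃14 15 16 17 18 19 20        ┃          
    ┃21 22 23 24 25 26 27        ┃          
    ┃28 29 30 31                 ┃          
    ┃                            ┃          
    ┃                            ┃          
    ┃                            ┃          
    ┗━━━━━━━━━━━━━━━━━━━━━━━━━━━━┛          
      ┃                                     
━━━━━━┛                                     


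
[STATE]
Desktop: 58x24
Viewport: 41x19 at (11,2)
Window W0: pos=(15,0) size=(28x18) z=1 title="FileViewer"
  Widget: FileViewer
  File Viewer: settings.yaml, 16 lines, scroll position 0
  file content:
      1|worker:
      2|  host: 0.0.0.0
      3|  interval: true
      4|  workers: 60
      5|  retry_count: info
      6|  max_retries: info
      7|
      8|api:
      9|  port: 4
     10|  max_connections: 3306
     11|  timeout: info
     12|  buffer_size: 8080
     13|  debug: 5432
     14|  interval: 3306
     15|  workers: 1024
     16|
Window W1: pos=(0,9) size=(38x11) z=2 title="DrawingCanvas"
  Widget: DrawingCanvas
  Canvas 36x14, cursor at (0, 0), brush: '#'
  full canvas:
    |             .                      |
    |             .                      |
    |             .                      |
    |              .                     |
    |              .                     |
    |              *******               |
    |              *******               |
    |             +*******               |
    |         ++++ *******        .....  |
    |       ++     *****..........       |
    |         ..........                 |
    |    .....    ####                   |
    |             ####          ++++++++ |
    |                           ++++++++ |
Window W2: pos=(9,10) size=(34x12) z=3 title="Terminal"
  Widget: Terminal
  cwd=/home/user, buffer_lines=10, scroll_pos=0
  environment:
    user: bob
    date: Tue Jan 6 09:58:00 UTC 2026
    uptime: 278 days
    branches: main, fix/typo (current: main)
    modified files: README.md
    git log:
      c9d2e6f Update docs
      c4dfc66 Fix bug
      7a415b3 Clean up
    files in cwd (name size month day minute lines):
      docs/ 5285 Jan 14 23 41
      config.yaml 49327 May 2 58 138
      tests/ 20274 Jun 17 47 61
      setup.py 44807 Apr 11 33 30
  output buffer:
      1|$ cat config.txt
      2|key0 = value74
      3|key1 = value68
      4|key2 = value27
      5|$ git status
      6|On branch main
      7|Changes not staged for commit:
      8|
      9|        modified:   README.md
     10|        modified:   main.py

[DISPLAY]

    ┠──────────────────────────┨         
    ┃worker:                  ▲┃         
    ┃  host: 0.0.0.0          █┃         
    ┃  interval: true         ░┃         
    ┃  workers: 60            ░┃         
    ┃  retry_count: info      ░┃         
    ┃  max_retries: info      ░┃         
━━━━━━━━━━━━━━━━━━━━━━━━━━┓   ░┃         
━━━━━━━━━━━━━━━━━━━━━━━━━━━━━━━┓         
Terminal                       ┃         
───────────────────────────────┨         
 cat config.txt                ┃         
ey0 = value74                  ┃         
ey1 = value68                  ┃         
ey2 = value27                  ┃         
 git status                    ┃         
n branch main                  ┃         
hanges not staged for commit:  ┃         
                               ┃         


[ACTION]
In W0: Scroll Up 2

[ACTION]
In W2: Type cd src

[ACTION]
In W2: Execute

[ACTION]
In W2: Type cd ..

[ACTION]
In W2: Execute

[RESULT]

    ┠──────────────────────────┨         
    ┃worker:                  ▲┃         
    ┃  host: 0.0.0.0          █┃         
    ┃  interval: true         ░┃         
    ┃  workers: 60            ░┃         
    ┃  retry_count: info      ░┃         
    ┃  max_retries: info      ░┃         
━━━━━━━━━━━━━━━━━━━━━━━━━━┓   ░┃         
━━━━━━━━━━━━━━━━━━━━━━━━━━━━━━━┓         
Terminal                       ┃         
───────────────────────────────┨         
                               ┃         
       modified:   README.md   ┃         
       modified:   main.py     ┃         
 cd src                        ┃         
                               ┃         
 cd ..                         ┃         
                               ┃         
 █                             ┃         


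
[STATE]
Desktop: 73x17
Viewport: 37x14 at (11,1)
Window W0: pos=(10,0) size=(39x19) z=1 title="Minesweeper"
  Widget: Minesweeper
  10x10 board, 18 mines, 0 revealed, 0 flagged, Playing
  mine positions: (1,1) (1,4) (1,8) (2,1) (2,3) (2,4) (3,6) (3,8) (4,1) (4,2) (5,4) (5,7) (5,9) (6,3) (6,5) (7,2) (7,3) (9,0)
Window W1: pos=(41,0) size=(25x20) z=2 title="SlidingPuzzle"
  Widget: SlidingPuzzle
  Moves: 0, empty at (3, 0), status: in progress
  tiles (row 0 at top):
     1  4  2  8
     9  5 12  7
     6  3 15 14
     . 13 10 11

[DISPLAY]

 Minesweeper                  ┃ Slidi
──────────────────────────────┠──────
■■■■■■■■■■                    ┃┌────┬
■■■■■■■■■■                    ┃│  1 │
■■■■■■■■■■                    ┃├────┼
■■■■■■■■■■                    ┃│  9 │
■■■■■■■■■■                    ┃├────┼
■■■■■■■■■■                    ┃│  6 │
■■■■■■■■■■                    ┃├────┼
■■■■■■■■■■                    ┃│    │
■■■■■■■■■■                    ┃└────┴
■■■■■■■■■■                    ┃Moves:
                              ┃      
                              ┃      


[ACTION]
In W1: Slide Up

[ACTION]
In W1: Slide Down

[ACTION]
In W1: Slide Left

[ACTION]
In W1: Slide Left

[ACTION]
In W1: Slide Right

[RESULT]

 Minesweeper                  ┃ Slidi
──────────────────────────────┠──────
■■■■■■■■■■                    ┃┌────┬
■■■■■■■■■■                    ┃│  1 │
■■■■■■■■■■                    ┃├────┼
■■■■■■■■■■                    ┃│  9 │
■■■■■■■■■■                    ┃├────┼
■■■■■■■■■■                    ┃│  3 │
■■■■■■■■■■                    ┃├────┼
■■■■■■■■■■                    ┃│  6 │
■■■■■■■■■■                    ┃└────┴
■■■■■■■■■■                    ┃Moves:
                              ┃      
                              ┃      


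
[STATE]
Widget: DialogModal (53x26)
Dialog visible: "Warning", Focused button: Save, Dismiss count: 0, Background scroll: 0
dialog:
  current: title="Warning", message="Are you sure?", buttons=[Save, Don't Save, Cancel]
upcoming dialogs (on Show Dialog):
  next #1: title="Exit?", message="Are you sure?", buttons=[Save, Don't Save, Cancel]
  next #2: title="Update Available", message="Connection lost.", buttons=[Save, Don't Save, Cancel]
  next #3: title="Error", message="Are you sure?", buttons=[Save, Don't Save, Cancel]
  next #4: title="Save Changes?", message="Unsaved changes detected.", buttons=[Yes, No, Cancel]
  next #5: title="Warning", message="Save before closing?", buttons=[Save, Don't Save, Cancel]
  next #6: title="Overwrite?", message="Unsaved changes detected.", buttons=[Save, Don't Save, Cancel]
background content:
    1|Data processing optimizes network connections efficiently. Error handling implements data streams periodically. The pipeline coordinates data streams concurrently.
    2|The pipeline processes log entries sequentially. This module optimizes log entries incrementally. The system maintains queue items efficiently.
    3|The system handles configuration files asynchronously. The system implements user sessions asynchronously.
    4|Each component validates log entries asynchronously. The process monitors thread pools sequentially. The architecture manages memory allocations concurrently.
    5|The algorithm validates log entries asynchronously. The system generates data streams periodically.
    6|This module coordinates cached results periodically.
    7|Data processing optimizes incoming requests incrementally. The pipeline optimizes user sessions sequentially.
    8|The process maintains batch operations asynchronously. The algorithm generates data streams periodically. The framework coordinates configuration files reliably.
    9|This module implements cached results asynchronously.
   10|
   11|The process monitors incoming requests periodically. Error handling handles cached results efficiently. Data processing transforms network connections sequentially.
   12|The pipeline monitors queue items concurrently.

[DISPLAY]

Data processing optimizes network connections efficie
The pipeline processes log entries sequentially. This
The system handles configuration files asynchronously
Each component validates log entries asynchronously. 
The algorithm validates log entries asynchronously. T
This module coordinates cached results periodically. 
Data processing optimizes incoming requests increment
The process maintains batch operations asynchronously
This module implements cached results asynchronously.
                                                     
The proces┌──────────────────────────────┐iodically. 
The pipeli│           Warning            │ntly.      
          │        Are you sure?         │           
          │ [Save]  Don't Save   Cancel  │           
          └──────────────────────────────┘           
                                                     
                                                     
                                                     
                                                     
                                                     
                                                     
                                                     
                                                     
                                                     
                                                     
                                                     


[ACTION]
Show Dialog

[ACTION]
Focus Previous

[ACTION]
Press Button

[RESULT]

Data processing optimizes network connections efficie
The pipeline processes log entries sequentially. This
The system handles configuration files asynchronously
Each component validates log entries asynchronously. 
The algorithm validates log entries asynchronously. T
This module coordinates cached results periodically. 
Data processing optimizes incoming requests increment
The process maintains batch operations asynchronously
This module implements cached results asynchronously.
                                                     
The process monitors incoming requests periodically. 
The pipeline monitors queue items concurrently.      
                                                     
                                                     
                                                     
                                                     
                                                     
                                                     
                                                     
                                                     
                                                     
                                                     
                                                     
                                                     
                                                     
                                                     


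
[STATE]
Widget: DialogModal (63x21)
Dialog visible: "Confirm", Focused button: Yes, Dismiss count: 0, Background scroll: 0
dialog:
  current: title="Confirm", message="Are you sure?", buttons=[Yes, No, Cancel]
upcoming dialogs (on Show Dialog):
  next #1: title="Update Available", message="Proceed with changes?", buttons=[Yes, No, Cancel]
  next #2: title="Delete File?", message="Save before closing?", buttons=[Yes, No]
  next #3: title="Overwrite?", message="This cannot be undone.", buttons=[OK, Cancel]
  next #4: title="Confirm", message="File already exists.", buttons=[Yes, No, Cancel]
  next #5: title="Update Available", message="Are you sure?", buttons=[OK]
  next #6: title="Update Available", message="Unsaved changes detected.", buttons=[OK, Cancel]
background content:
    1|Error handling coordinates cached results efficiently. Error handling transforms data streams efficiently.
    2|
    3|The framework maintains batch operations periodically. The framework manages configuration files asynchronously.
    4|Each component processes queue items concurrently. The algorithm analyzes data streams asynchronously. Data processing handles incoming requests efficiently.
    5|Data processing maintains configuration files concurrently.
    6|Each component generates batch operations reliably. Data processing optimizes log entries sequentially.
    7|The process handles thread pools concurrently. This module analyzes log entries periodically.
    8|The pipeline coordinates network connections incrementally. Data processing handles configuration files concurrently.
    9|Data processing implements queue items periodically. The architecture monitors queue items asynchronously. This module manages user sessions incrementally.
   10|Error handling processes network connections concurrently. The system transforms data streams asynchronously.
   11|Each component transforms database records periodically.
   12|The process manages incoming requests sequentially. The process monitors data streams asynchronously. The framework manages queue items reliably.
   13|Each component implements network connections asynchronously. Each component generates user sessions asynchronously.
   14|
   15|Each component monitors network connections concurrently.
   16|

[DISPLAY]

Error handling coordinates cached results efficiently. Error ha
                                                               
The framework maintains batch operations periodically. The fram
Each component processes queue items concurrently. The algorith
Data processing maintains configuration files concurrently.    
Each component generates batch operations reliably. Data proces
The process handles thread pools concurrently. This module anal
The pipeline coordinates network connections incrementally. Dat
Data processing impl┌─────────────────────┐odically. The archit
Error handling proce│       Confirm       │s concurrently. The 
Each component trans│    Are you sure?    │periodically.       
The process manages │ [Yes]  No   Cancel  │ntially. The process
Each component imple└─────────────────────┘ns asynchronously. E
                                                               
Each component monitors network connections concurrently.      
                                                               
                                                               
                                                               
                                                               
                                                               
                                                               


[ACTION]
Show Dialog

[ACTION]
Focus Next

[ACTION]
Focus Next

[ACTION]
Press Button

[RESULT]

Error handling coordinates cached results efficiently. Error ha
                                                               
The framework maintains batch operations periodically. The fram
Each component processes queue items concurrently. The algorith
Data processing maintains configuration files concurrently.    
Each component generates batch operations reliably. Data proces
The process handles thread pools concurrently. This module anal
The pipeline coordinates network connections incrementally. Dat
Data processing implements queue items periodically. The archit
Error handling processes network connections concurrently. The 
Each component transforms database records periodically.       
The process manages incoming requests sequentially. The process
Each component implements network connections asynchronously. E
                                                               
Each component monitors network connections concurrently.      
                                                               
                                                               
                                                               
                                                               
                                                               
                                                               
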